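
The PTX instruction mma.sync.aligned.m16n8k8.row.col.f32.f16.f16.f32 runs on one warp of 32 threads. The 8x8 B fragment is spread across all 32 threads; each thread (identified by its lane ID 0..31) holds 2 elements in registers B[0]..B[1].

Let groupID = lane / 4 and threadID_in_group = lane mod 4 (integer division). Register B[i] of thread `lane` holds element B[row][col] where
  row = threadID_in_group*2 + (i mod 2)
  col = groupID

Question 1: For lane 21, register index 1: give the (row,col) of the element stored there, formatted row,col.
3,5

L=21→G=21>>2=5, T=21&3=1
[1]→row 1·2+1=3  col G=5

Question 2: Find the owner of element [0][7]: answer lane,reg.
c=7->g=7  r=0->t=0,b0=0
L=7*4+0=28  i=0=0

28,0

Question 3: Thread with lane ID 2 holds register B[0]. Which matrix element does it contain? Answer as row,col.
2: gr=0,th=2
[0] (2*2+0,0) = (4,0)

4,0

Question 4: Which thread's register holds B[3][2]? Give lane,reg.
9,1

c=2->g=2  r=3->t=1,b0=1
L=2*4+1=9  i=1=1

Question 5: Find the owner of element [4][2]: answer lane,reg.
10,0

c: 2->gid=2  r: 4->tid=2,i&1=0
L=2*4+2=10  i=0=0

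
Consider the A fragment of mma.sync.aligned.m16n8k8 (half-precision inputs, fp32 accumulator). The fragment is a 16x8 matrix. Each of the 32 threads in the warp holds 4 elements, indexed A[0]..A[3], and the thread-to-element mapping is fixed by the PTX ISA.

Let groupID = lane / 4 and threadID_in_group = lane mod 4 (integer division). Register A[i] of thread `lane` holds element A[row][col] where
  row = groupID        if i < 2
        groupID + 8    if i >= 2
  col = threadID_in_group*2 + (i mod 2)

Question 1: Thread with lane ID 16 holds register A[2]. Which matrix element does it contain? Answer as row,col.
12,0

L=16->g=16>>2=4, t=16&3=0
[2]->row 4+8=12  col 0·2+0=0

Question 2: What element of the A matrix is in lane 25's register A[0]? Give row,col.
6,2

lane 25⇒25/4=6, 25 mod 4=1
i=0  r:6+0⇒6  c:2·1+0⇒2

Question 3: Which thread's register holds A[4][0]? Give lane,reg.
16,0

r: 4->gid=4,r8=0  c: 0->tid=0,i&1=0
L=4*4+0=16  i=0*2+0=0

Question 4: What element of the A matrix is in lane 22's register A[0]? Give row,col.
L=22->g=22>>2=5, t=22&3=2
[0]->row 5+0=5  col 2·2+0=4

5,4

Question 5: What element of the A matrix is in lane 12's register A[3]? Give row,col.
lane 12→12/4=3, 12 mod 4=0
i=3  r:3+8→11  c:2·0+1→1

11,1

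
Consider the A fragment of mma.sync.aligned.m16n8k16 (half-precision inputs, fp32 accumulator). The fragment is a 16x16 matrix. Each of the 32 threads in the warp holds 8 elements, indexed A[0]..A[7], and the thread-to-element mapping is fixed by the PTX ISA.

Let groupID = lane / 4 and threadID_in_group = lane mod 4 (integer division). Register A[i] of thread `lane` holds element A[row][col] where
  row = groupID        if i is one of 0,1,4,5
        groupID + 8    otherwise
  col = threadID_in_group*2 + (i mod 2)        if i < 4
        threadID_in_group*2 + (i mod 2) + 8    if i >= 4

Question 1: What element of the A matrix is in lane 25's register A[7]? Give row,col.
14,11

L=25=>grp=25>>2=6, tig=25&3=1
[7]=>row 6+8=14  col 1·2+1+8=11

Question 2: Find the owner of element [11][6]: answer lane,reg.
15,2

r: 11->gid=3,r8=1  c: 6->c8=0,tid=3,i&1=0
L=3*4+3=15  i=0*4+1*2+0=2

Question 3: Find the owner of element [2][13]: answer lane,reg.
r: 2->gid=2,r8=0  c: 13->c8=1,tid=2,i&1=1
L=2*4+2=10  i=1*4+0*2+1=5

10,5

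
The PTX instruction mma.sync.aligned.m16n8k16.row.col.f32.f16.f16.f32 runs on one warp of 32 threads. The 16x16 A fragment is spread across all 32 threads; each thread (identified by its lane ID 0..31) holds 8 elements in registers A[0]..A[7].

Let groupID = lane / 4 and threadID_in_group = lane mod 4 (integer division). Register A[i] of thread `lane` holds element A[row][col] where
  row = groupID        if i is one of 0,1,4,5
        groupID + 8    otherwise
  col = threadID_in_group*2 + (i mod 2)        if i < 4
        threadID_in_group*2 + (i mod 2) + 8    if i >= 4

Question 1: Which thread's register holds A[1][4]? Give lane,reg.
r=1⇒gr=1,Rb=0  c=4⇒Cb=0,th=2,odd=0
L=1*4+2=6  i=0*4+0*2+0=0

6,0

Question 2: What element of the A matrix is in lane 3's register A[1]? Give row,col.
0,7

lane 3: g=0 (3/4), t=3 (3%4)
i=1: r=0+0=0, c=3*2+1+0=7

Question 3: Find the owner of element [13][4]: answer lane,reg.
22,2

r=13->g=5,rb=1  c=4->cb=0,t=2,b0=0
L=5*4+2=22  i=0*4+1*2+0=2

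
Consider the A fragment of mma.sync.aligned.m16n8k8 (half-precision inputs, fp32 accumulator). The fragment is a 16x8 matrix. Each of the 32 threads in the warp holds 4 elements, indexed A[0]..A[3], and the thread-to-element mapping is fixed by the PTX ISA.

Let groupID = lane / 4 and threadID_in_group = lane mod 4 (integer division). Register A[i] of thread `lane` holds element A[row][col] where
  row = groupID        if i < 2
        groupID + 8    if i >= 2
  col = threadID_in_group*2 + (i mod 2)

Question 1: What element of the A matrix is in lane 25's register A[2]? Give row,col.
14,2

L=25=>grp=25>>2=6, tig=25&3=1
[2]=>row 6+8=14  col 1·2+0=2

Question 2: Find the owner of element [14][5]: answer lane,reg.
26,3

r=14⇒gr=6,Rb=1  c=5⇒th=2,odd=1
L=6*4+2=26  i=1*2+1=3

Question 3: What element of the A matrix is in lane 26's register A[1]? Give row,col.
6,5

lane 26->26/4=6, 26 mod 4=2
i=1  r:6+0->6  c:2·2+1->5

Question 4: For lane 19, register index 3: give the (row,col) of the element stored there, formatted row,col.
12,7

L=19=>grp=19>>2=4, tig=19&3=3
[3]=>row 4+8=12  col 3·2+1=7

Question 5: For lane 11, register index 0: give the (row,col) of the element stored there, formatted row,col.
2,6

11: gr=2,th=3
[0] (2+0,3*2+0) = (2,6)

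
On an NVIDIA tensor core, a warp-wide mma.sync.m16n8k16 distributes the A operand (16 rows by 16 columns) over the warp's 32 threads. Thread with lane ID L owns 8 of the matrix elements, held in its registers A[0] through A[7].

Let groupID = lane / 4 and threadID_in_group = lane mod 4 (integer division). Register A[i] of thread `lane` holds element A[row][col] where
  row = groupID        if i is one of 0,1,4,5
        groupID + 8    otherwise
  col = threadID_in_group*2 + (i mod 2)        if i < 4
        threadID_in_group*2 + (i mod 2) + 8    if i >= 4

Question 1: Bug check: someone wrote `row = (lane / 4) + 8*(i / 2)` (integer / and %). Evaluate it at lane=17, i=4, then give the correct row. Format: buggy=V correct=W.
`(lane / 4) + 8*(i / 2)`[17,4]->20
lane 17: g=4 (17/4), t=1 (17%4)
i=4: r=4+0=4, c=1*2+0+8=10
row: 20 vs 4

buggy=20 correct=4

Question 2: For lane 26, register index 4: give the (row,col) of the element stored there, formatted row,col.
6,12

lane 26→26/4=6, 26 mod 4=2
i=4  r:6+0→6  c:2·2+0+8→12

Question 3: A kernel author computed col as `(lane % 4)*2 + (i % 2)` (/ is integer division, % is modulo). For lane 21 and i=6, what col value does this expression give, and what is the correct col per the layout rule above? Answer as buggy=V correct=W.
`(lane % 4)*2 + (i % 2)`[21,6]⇒2
L=21⇒gr=21>>2=5, th=21&3=1
[6]⇒row 5+8=13  col 1·2+0+8=10
col: 2 vs 10

buggy=2 correct=10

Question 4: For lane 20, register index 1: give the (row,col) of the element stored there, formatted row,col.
5,1

lane 20: gid=5 (20/4), tid=0 (20%4)
i=1: r=5+0=5, c=0*2+1+0=1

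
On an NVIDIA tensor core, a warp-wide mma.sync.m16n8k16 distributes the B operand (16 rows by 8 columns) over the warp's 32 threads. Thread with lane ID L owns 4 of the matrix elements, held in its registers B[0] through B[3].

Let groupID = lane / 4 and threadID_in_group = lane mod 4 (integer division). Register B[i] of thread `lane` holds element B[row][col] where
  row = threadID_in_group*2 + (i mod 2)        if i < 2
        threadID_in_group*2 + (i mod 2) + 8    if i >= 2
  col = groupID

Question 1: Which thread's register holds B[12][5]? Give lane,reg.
22,2

c=5->g=5  r=12->rb=1,t=2,b0=0
L=5*4+2=22  i=1*2+0=2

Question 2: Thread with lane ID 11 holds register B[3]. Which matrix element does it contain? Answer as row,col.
L=11->gid=11>>2=2, tid=11&3=3
[3]->row 3·2+1+8=15  col gid=2

15,2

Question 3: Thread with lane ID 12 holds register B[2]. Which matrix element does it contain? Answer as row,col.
L=12⇒gr=12>>2=3, th=12&3=0
[2]⇒row 0·2+0+8=8  col gr=3

8,3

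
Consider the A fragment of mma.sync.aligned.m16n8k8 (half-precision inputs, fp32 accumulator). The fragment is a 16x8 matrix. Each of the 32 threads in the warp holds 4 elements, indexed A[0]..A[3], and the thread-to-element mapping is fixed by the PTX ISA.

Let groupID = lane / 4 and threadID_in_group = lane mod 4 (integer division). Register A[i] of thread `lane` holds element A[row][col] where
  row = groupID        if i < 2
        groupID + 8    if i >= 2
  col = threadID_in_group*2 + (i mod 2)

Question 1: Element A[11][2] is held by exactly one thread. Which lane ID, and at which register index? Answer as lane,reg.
13,2

r: 11->gid=3,r8=1  c: 2->tid=1,i&1=0
L=3*4+1=13  i=1*2+0=2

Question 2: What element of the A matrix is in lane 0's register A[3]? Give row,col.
lane 0->0/4=0, 0 mod 4=0
i=3  r:0+8->8  c:2·0+1->1

8,1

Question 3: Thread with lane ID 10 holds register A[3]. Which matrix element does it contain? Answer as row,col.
10: gid=2,tid=2
[3] (2+8,2*2+1) = (10,5)

10,5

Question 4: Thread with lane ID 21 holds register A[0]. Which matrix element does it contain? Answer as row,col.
L=21->gid=21>>2=5, tid=21&3=1
[0]->row 5+0=5  col 1·2+0=2

5,2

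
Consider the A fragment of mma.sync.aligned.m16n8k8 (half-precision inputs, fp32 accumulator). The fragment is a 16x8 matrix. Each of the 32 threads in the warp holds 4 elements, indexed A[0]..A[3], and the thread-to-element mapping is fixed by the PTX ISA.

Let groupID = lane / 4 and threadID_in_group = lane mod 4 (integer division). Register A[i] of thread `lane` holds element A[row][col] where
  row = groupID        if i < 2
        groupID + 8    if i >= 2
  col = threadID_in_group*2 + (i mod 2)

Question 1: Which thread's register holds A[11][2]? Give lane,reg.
r: 11->gid=3,r8=1  c: 2->tid=1,i&1=0
L=3*4+1=13  i=1*2+0=2

13,2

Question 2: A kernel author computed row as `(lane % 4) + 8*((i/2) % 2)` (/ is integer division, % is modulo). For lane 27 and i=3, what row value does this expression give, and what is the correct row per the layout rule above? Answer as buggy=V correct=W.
buggy=11 correct=14

`(lane % 4) + 8*((i/2) % 2)`[27,3]=>11
L=27=>grp=27>>2=6, tig=27&3=3
[3]=>row 6+8=14  col 3·2+1=7
row: 11 vs 14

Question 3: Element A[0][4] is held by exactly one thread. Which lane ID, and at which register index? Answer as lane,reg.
2,0

r=0→G=0,rhi=0  c=4→T=2,p=0
L=0*4+2=2  i=0*2+0=0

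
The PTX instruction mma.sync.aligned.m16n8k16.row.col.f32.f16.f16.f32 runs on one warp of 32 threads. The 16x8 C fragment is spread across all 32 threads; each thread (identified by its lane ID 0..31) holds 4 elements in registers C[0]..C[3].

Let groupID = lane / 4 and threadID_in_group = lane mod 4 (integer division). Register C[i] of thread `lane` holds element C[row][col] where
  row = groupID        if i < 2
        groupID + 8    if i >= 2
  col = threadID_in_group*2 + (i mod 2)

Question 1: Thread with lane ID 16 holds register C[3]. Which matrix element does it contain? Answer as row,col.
12,1

L=16=>grp=16>>2=4, tig=16&3=0
[3]=>row 4+8=12  col 0·2+1=1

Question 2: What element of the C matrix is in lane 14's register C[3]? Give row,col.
11,5

lane 14->14/4=3, 14 mod 4=2
i=3  r:3+8->11  c:2·2+1->5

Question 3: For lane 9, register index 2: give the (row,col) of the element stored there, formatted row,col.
lane 9: gr=2 (9/4), th=1 (9%4)
i=2: r=2+8=10, c=1*2+0=2

10,2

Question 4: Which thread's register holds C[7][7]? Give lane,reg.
r=7->g=7,rb=0  c=7->t=3,b0=1
L=7*4+3=31  i=0*2+1=1

31,1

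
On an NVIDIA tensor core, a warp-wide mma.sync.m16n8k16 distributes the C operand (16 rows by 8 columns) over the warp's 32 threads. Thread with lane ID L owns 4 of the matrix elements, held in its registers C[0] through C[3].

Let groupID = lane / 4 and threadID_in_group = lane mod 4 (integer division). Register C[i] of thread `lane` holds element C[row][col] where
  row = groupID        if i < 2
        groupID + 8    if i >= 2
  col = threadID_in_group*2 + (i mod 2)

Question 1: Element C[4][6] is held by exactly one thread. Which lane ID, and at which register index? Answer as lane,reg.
r=4⇒gr=4,Rb=0  c=6⇒th=3,odd=0
L=4*4+3=19  i=0*2+0=0

19,0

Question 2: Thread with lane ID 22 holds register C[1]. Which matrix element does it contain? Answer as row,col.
22: G=5,T=2
[1] (5+0,2*2+1) = (5,5)

5,5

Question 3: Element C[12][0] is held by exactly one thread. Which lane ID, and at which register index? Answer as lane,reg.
r=12->g=4,rb=1  c=0->t=0,b0=0
L=4*4+0=16  i=1*2+0=2

16,2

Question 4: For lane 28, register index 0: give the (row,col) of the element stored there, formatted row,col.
7,0

lane 28: gid=7 (28/4), tid=0 (28%4)
i=0: r=7+0=7, c=0*2+0=0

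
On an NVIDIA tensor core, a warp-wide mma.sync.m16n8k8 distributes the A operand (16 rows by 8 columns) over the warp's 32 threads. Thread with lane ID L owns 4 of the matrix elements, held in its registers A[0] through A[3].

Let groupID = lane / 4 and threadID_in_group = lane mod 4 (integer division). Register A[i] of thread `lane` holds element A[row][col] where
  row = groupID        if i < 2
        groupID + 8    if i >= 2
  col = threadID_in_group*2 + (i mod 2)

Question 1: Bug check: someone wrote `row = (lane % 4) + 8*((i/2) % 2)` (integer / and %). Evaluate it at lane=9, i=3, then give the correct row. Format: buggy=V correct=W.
`(lane % 4) + 8*((i/2) % 2)`[9,3]→9
9: G=2,T=1
[3] (2+8,1*2+1) = (10,3)
row: 9 vs 10

buggy=9 correct=10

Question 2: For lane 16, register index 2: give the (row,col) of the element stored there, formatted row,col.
12,0

16: g=4,t=0
[2] (4+8,0*2+0) = (12,0)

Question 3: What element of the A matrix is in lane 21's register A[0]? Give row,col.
5,2

lane 21: G=5 (21/4), T=1 (21%4)
i=0: r=5+0=5, c=1*2+0=2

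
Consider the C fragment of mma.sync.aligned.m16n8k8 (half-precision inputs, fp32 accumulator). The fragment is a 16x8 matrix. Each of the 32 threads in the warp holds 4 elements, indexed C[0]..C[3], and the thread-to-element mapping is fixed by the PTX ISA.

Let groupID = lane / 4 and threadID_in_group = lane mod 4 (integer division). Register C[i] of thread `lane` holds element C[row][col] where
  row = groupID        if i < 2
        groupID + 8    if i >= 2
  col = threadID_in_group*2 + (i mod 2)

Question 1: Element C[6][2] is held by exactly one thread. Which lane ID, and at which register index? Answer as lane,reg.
r:6=>grp=6,rB=0  c:2=>tig=1,lo=0
L=6*4+1=25  i=0*2+0=0

25,0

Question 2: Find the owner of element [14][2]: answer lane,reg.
r:14=>grp=6,rB=1  c:2=>tig=1,lo=0
L=6*4+1=25  i=1*2+0=2

25,2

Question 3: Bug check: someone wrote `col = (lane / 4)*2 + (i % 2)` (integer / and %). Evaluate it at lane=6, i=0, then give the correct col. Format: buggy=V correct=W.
buggy=2 correct=4

`(lane / 4)*2 + (i % 2)`[6,0]=>2
6: grp=1,tig=2
[0] (1+0,2*2+0) = (1,4)
col: 2 vs 4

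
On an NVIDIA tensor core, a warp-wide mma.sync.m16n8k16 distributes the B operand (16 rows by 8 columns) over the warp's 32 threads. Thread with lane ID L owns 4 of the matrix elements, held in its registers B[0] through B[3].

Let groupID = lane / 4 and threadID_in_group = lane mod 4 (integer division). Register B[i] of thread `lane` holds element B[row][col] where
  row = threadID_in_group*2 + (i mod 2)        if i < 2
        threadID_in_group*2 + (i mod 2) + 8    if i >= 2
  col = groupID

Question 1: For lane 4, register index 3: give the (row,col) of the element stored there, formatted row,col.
L=4⇒gr=4>>2=1, th=4&3=0
[3]⇒row 0·2+1+8=9  col gr=1

9,1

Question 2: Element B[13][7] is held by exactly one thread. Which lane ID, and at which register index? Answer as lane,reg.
c=7->g=7  r=13->rb=1,t=2,b0=1
L=7*4+2=30  i=1*2+1=3

30,3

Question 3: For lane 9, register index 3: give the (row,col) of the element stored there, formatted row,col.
11,2

lane 9: grp=2 (9/4), tig=1 (9%4)
i=3: r=1*2+1+8=11, c=grp=2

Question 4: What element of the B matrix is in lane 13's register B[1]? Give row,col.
3,3

13: G=3,T=1
[1] (1*2+1+0,3) = (3,3)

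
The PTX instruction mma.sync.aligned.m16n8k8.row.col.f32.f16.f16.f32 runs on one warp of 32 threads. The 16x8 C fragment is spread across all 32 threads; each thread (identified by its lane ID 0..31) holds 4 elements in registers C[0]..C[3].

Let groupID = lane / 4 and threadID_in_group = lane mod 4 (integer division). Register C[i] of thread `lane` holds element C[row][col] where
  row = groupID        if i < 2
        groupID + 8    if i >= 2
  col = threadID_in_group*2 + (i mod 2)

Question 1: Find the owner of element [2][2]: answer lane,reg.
r:2=>grp=2,rB=0  c:2=>tig=1,lo=0
L=2*4+1=9  i=0*2+0=0

9,0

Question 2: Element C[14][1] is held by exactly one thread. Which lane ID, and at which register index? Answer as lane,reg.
24,3

r=14⇒gr=6,Rb=1  c=1⇒th=0,odd=1
L=6*4+0=24  i=1*2+1=3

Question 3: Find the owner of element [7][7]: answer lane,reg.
31,1

r: 7->gid=7,r8=0  c: 7->tid=3,i&1=1
L=7*4+3=31  i=0*2+1=1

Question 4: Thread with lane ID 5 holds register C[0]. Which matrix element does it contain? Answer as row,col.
1,2

L=5=>grp=5>>2=1, tig=5&3=1
[0]=>row 1+0=1  col 1·2+0=2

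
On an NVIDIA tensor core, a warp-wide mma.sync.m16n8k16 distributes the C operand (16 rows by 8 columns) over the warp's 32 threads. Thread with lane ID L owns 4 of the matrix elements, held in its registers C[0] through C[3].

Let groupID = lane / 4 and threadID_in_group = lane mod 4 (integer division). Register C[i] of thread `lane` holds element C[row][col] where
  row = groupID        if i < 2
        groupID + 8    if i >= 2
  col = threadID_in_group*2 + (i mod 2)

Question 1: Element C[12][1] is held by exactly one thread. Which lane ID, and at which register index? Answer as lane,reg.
r: 12->gid=4,r8=1  c: 1->tid=0,i&1=1
L=4*4+0=16  i=1*2+1=3

16,3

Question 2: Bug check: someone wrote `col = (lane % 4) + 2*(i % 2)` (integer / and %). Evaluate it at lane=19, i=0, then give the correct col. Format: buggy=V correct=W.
`(lane % 4) + 2*(i % 2)`[19,0]->3
lane 19->19/4=4, 19 mod 4=3
i=0  r:4+0->4  c:2·3+0->6
col: 3 vs 6

buggy=3 correct=6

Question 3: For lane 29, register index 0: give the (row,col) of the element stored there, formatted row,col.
7,2

L=29→G=29>>2=7, T=29&3=1
[0]→row 7+0=7  col 1·2+0=2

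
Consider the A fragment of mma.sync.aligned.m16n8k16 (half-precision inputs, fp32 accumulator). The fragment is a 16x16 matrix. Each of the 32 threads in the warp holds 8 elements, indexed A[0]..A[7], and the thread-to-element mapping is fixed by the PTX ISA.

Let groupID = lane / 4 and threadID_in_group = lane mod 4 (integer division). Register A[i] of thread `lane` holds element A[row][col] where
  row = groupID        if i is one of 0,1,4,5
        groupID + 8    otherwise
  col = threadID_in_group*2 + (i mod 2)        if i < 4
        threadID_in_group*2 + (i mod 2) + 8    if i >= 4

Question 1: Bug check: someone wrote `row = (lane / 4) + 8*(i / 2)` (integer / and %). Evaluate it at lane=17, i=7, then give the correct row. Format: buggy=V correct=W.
`(lane / 4) + 8*(i / 2)`[17,7]→28
lane 17→17/4=4, 17 mod 4=1
i=7  r:4+8→12  c:2·1+1+8→11
row: 28 vs 12

buggy=28 correct=12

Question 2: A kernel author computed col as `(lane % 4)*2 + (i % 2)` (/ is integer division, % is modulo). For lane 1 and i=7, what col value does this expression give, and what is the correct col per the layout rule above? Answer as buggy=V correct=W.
`(lane % 4)*2 + (i % 2)`[1,7]→3
lane 1: G=0 (1/4), T=1 (1%4)
i=7: r=0+8=8, c=1*2+1+8=11
col: 3 vs 11

buggy=3 correct=11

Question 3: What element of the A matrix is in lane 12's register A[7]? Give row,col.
11,9

L=12->g=12>>2=3, t=12&3=0
[7]->row 3+8=11  col 0·2+1+8=9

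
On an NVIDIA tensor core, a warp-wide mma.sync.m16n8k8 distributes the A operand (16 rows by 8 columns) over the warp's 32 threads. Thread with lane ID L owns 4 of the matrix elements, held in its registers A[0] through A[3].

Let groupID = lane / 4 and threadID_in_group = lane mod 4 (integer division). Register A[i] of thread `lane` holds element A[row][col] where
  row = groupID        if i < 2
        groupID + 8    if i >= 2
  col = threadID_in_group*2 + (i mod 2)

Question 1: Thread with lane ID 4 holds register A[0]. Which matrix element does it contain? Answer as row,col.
1,0

L=4->g=4>>2=1, t=4&3=0
[0]->row 1+0=1  col 0·2+0=0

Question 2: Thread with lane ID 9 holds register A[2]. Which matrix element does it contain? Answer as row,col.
10,2

lane 9: G=2 (9/4), T=1 (9%4)
i=2: r=2+8=10, c=1*2+0=2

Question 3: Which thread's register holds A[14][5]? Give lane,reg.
r=14->g=6,rb=1  c=5->t=2,b0=1
L=6*4+2=26  i=1*2+1=3

26,3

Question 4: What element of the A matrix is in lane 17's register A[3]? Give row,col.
12,3

17: g=4,t=1
[3] (4+8,1*2+1) = (12,3)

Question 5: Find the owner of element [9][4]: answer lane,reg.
6,2

r:9=>grp=1,rB=1  c:4=>tig=2,lo=0
L=1*4+2=6  i=1*2+0=2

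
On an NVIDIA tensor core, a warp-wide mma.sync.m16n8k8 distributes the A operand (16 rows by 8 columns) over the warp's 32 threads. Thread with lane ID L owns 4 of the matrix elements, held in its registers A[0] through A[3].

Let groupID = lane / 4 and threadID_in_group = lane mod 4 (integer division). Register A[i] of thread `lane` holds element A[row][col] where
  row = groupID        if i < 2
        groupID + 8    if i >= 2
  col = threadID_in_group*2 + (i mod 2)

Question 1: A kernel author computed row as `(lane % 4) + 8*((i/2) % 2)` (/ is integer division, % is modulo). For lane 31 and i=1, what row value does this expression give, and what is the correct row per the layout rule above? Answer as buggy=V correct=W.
`(lane % 4) + 8*((i/2) % 2)`[31,1]->3
lane 31->31/4=7, 31 mod 4=3
i=1  r:7+0->7  c:2·3+1->7
row: 3 vs 7

buggy=3 correct=7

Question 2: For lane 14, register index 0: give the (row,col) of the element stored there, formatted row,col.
3,4

L=14→G=14>>2=3, T=14&3=2
[0]→row 3+0=3  col 2·2+0=4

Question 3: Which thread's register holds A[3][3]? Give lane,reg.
13,1

r:3=>grp=3,rB=0  c:3=>tig=1,lo=1
L=3*4+1=13  i=0*2+1=1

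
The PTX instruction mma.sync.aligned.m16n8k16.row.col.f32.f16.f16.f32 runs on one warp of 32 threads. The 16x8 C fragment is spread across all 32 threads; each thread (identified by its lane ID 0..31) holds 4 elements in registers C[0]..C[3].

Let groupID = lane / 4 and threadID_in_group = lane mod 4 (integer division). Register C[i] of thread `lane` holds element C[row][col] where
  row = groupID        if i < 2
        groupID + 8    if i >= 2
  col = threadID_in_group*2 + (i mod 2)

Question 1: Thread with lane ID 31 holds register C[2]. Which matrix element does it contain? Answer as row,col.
lane 31=>31/4=7, 31 mod 4=3
i=2  r:7+8=>15  c:2·3+0=>6

15,6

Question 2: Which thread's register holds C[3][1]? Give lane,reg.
12,1

r=3⇒gr=3,Rb=0  c=1⇒th=0,odd=1
L=3*4+0=12  i=0*2+1=1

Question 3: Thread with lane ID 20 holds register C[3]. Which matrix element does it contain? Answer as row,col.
13,1

L=20→G=20>>2=5, T=20&3=0
[3]→row 5+8=13  col 0·2+1=1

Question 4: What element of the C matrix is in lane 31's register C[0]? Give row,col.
7,6

lane 31: grp=7 (31/4), tig=3 (31%4)
i=0: r=7+0=7, c=3*2+0=6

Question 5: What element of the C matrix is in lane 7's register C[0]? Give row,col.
1,6

lane 7: g=1 (7/4), t=3 (7%4)
i=0: r=1+0=1, c=3*2+0=6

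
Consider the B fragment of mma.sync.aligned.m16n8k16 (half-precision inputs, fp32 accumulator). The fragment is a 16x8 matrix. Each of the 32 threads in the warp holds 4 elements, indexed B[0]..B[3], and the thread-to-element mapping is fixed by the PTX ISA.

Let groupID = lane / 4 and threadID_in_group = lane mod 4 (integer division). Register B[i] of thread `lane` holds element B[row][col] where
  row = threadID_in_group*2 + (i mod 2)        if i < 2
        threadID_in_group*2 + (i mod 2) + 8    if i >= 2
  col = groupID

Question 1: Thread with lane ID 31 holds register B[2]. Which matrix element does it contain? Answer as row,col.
lane 31: g=7 (31/4), t=3 (31%4)
i=2: r=3*2+0+8=14, c=g=7

14,7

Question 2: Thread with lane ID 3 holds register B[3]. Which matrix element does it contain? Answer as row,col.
lane 3: gid=0 (3/4), tid=3 (3%4)
i=3: r=3*2+1+8=15, c=gid=0

15,0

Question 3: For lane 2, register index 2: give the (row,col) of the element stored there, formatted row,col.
lane 2: gr=0 (2/4), th=2 (2%4)
i=2: r=2*2+0+8=12, c=gr=0

12,0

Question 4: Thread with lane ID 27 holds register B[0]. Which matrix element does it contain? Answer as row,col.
lane 27: G=6 (27/4), T=3 (27%4)
i=0: r=3*2+0+0=6, c=G=6

6,6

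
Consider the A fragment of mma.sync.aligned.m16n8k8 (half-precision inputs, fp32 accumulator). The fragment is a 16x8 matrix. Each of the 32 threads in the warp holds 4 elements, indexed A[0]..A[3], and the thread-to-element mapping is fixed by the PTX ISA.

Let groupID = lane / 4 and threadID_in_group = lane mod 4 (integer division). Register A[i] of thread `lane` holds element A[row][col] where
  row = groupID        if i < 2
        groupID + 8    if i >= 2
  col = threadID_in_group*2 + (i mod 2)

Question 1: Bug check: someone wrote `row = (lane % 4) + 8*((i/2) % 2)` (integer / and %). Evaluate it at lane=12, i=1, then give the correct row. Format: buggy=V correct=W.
`(lane % 4) + 8*((i/2) % 2)`[12,1]->0
12: g=3,t=0
[1] (3+0,0*2+1) = (3,1)
row: 0 vs 3

buggy=0 correct=3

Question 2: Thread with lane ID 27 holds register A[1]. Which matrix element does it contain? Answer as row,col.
lane 27→27/4=6, 27 mod 4=3
i=1  r:6+0→6  c:2·3+1→7

6,7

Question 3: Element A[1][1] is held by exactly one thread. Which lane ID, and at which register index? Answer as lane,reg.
r=1⇒gr=1,Rb=0  c=1⇒th=0,odd=1
L=1*4+0=4  i=0*2+1=1

4,1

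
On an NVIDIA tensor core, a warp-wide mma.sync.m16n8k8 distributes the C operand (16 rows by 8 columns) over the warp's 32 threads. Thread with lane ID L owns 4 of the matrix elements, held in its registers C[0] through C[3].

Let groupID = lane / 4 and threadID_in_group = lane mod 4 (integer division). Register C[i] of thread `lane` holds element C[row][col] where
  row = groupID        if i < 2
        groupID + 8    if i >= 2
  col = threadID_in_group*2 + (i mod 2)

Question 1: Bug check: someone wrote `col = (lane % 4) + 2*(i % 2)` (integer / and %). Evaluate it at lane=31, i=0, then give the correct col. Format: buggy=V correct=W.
`(lane % 4) + 2*(i % 2)`[31,0]→3
lane 31: G=7 (31/4), T=3 (31%4)
i=0: r=7+0=7, c=3*2+0=6
col: 3 vs 6

buggy=3 correct=6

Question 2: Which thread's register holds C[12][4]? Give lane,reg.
18,2

r: 12->gid=4,r8=1  c: 4->tid=2,i&1=0
L=4*4+2=18  i=1*2+0=2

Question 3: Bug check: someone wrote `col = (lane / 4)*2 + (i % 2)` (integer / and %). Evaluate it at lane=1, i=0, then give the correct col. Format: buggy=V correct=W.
buggy=0 correct=2

`(lane / 4)*2 + (i % 2)`[1,0]=>0
lane 1: grp=0 (1/4), tig=1 (1%4)
i=0: r=0+0=0, c=1*2+0=2
col: 0 vs 2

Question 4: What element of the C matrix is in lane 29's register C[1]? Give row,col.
7,3

lane 29=>29/4=7, 29 mod 4=1
i=1  r:7+0=>7  c:2·1+1=>3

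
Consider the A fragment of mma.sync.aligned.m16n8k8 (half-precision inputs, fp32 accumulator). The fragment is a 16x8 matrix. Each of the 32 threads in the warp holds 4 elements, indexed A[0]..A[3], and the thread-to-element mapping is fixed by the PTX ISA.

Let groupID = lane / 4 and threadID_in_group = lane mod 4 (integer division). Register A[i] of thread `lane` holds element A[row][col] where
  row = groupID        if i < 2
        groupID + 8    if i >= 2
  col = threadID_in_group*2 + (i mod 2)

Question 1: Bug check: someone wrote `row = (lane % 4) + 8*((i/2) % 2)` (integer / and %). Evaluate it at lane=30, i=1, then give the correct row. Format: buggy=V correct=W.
buggy=2 correct=7

`(lane % 4) + 8*((i/2) % 2)`[30,1]⇒2
30: gr=7,th=2
[1] (7+0,2*2+1) = (7,5)
row: 2 vs 7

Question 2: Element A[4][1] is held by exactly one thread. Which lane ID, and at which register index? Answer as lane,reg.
r=4->g=4,rb=0  c=1->t=0,b0=1
L=4*4+0=16  i=0*2+1=1

16,1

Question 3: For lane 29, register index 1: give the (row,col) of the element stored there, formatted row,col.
29: grp=7,tig=1
[1] (7+0,1*2+1) = (7,3)

7,3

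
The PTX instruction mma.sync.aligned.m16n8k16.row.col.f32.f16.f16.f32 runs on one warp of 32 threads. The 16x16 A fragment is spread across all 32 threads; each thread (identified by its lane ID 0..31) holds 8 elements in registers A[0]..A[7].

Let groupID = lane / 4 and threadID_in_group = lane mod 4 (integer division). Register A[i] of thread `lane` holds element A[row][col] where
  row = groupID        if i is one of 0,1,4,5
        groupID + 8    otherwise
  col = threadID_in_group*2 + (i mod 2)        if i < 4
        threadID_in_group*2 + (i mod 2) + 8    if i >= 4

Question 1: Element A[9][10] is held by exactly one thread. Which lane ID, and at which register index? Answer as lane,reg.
r=9⇒gr=1,Rb=1  c=10⇒Cb=1,th=1,odd=0
L=1*4+1=5  i=1*4+1*2+0=6

5,6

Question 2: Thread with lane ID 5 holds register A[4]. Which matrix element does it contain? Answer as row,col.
L=5→G=5>>2=1, T=5&3=1
[4]→row 1+0=1  col 1·2+0+8=10

1,10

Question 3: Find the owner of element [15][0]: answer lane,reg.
28,2

r: 15->gid=7,r8=1  c: 0->c8=0,tid=0,i&1=0
L=7*4+0=28  i=0*4+1*2+0=2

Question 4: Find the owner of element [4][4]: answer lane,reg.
18,0

r:4=>grp=4,rB=0  c:4=>cB=0,tig=2,lo=0
L=4*4+2=18  i=0*4+0*2+0=0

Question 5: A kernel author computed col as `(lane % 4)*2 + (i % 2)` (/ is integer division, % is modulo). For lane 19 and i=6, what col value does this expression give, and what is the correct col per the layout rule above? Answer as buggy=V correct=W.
buggy=6 correct=14

`(lane % 4)*2 + (i % 2)`[19,6]⇒6
19: gr=4,th=3
[6] (4+8,3*2+0+8) = (12,14)
col: 6 vs 14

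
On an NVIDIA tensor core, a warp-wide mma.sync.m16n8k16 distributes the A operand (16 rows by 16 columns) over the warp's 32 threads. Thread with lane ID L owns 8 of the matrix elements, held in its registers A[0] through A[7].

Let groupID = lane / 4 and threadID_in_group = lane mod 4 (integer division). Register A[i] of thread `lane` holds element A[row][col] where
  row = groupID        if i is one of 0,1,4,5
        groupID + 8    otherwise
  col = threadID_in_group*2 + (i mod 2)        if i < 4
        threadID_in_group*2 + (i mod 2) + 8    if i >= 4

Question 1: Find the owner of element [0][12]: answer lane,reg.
r: 0->gid=0,r8=0  c: 12->c8=1,tid=2,i&1=0
L=0*4+2=2  i=1*4+0*2+0=4

2,4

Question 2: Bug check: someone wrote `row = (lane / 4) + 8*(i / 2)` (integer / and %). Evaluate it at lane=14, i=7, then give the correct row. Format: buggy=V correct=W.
buggy=27 correct=11

`(lane / 4) + 8*(i / 2)`[14,7]->27
lane 14: gid=3 (14/4), tid=2 (14%4)
i=7: r=3+8=11, c=2*2+1+8=13
row: 27 vs 11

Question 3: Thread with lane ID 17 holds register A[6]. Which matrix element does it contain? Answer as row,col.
L=17->g=17>>2=4, t=17&3=1
[6]->row 4+8=12  col 1·2+0+8=10

12,10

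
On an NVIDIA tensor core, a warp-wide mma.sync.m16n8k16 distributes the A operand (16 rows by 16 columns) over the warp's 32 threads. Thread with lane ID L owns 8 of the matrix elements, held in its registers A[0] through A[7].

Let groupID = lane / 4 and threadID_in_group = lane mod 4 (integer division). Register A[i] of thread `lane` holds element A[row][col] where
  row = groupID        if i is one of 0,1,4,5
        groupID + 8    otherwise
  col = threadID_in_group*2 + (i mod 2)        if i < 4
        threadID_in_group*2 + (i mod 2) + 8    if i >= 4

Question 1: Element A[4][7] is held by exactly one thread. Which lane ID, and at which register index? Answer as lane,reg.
19,1

r=4⇒gr=4,Rb=0  c=7⇒Cb=0,th=3,odd=1
L=4*4+3=19  i=0*4+0*2+1=1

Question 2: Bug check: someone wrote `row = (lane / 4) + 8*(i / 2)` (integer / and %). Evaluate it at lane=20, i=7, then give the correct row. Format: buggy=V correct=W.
`(lane / 4) + 8*(i / 2)`[20,7]=>29
L=20=>grp=20>>2=5, tig=20&3=0
[7]=>row 5+8=13  col 0·2+1+8=9
row: 29 vs 13

buggy=29 correct=13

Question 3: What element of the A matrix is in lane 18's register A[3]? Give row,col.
lane 18->18/4=4, 18 mod 4=2
i=3  r:4+8->12  c:2·2+1+0->5

12,5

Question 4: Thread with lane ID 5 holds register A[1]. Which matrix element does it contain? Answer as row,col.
5: gid=1,tid=1
[1] (1+0,1*2+1+0) = (1,3)

1,3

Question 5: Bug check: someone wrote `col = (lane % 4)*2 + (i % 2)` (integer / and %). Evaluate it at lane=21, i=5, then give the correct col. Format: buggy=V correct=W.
`(lane % 4)*2 + (i % 2)`[21,5]->3
L=21->g=21>>2=5, t=21&3=1
[5]->row 5+0=5  col 1·2+1+8=11
col: 3 vs 11

buggy=3 correct=11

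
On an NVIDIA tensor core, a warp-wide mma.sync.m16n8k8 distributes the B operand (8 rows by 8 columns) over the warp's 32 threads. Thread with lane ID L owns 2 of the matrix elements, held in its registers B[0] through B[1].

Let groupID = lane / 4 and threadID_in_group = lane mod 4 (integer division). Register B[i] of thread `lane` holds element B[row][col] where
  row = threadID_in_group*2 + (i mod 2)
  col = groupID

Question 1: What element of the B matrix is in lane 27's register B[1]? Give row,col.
7,6

L=27=>grp=27>>2=6, tig=27&3=3
[1]=>row 3·2+1=7  col grp=6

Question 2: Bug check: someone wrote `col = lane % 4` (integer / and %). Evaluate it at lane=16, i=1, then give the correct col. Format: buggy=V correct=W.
buggy=0 correct=4

`lane % 4`[16,1]→0
lane 16: G=4 (16/4), T=0 (16%4)
i=1: r=0*2+1=1, c=G=4
col: 0 vs 4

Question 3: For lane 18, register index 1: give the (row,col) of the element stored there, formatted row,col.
18: G=4,T=2
[1] (2*2+1,4) = (5,4)

5,4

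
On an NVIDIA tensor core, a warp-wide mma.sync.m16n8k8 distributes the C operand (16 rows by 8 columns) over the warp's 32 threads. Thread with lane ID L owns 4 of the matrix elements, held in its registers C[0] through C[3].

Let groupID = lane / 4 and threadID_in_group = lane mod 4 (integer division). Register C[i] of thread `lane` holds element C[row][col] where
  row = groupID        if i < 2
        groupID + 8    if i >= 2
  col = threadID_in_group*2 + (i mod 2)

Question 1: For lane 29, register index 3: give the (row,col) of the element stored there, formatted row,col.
29: grp=7,tig=1
[3] (7+8,1*2+1) = (15,3)

15,3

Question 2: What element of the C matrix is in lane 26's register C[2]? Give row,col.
14,4

26: g=6,t=2
[2] (6+8,2*2+0) = (14,4)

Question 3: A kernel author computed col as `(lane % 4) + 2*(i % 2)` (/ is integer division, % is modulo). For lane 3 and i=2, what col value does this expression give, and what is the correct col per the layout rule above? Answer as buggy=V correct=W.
buggy=3 correct=6

`(lane % 4) + 2*(i % 2)`[3,2]=>3
lane 3=>3/4=0, 3 mod 4=3
i=2  r:0+8=>8  c:2·3+0=>6
col: 3 vs 6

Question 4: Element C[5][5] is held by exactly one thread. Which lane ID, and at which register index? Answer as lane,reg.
22,1

r: 5->gid=5,r8=0  c: 5->tid=2,i&1=1
L=5*4+2=22  i=0*2+1=1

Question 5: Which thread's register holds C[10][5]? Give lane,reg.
r:10=>grp=2,rB=1  c:5=>tig=2,lo=1
L=2*4+2=10  i=1*2+1=3

10,3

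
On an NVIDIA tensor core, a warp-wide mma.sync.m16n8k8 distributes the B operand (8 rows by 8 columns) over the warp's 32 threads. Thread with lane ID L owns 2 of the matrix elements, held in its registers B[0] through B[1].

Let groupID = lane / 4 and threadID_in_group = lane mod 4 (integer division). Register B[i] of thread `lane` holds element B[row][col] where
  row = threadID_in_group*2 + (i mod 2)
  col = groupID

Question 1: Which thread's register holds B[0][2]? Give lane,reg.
c=2->g=2  r=0->t=0,b0=0
L=2*4+0=8  i=0=0

8,0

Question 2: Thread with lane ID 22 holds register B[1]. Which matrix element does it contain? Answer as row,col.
5,5

lane 22: G=5 (22/4), T=2 (22%4)
i=1: r=2*2+1=5, c=G=5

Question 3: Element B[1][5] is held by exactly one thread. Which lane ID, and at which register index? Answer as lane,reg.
c=5⇒gr=5  r=1⇒th=0,odd=1
L=5*4+0=20  i=1=1

20,1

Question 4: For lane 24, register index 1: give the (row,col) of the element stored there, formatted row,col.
1,6

L=24->g=24>>2=6, t=24&3=0
[1]->row 0·2+1=1  col g=6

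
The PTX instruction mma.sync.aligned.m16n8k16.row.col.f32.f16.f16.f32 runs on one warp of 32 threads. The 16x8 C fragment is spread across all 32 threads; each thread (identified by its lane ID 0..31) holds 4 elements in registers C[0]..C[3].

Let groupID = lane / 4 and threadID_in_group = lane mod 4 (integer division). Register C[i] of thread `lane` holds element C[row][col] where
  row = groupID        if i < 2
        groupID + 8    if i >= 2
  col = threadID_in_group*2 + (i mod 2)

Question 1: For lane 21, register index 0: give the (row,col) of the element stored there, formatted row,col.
5,2

lane 21: grp=5 (21/4), tig=1 (21%4)
i=0: r=5+0=5, c=1*2+0=2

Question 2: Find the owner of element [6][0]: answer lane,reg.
24,0

r=6⇒gr=6,Rb=0  c=0⇒th=0,odd=0
L=6*4+0=24  i=0*2+0=0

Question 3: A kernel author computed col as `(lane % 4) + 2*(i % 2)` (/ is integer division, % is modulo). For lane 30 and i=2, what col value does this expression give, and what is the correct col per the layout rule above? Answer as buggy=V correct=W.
`(lane % 4) + 2*(i % 2)`[30,2]→2
lane 30→30/4=7, 30 mod 4=2
i=2  r:7+8→15  c:2·2+0→4
col: 2 vs 4

buggy=2 correct=4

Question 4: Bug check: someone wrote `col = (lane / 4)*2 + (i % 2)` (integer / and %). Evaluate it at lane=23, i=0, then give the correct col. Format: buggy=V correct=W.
buggy=10 correct=6

`(lane / 4)*2 + (i % 2)`[23,0]⇒10
lane 23⇒23/4=5, 23 mod 4=3
i=0  r:5+0⇒5  c:2·3+0⇒6
col: 10 vs 6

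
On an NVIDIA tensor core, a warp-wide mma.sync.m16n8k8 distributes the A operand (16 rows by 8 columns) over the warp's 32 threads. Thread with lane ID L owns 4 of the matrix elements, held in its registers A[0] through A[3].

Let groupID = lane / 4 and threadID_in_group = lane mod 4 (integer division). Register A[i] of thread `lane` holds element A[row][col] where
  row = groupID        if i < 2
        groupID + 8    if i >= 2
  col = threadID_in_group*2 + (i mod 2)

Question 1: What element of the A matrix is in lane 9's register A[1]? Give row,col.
2,3

9: G=2,T=1
[1] (2+0,1*2+1) = (2,3)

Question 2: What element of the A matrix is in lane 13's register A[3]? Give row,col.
13: gr=3,th=1
[3] (3+8,1*2+1) = (11,3)

11,3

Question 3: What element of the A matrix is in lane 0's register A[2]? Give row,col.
8,0

L=0=>grp=0>>2=0, tig=0&3=0
[2]=>row 0+8=8  col 0·2+0=0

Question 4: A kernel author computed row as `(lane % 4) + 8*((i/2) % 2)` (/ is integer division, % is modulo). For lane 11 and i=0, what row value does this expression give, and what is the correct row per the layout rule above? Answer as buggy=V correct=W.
`(lane % 4) + 8*((i/2) % 2)`[11,0]=>3
lane 11: grp=2 (11/4), tig=3 (11%4)
i=0: r=2+0=2, c=3*2+0=6
row: 3 vs 2

buggy=3 correct=2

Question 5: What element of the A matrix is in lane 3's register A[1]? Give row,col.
L=3->gid=3>>2=0, tid=3&3=3
[1]->row 0+0=0  col 3·2+1=7

0,7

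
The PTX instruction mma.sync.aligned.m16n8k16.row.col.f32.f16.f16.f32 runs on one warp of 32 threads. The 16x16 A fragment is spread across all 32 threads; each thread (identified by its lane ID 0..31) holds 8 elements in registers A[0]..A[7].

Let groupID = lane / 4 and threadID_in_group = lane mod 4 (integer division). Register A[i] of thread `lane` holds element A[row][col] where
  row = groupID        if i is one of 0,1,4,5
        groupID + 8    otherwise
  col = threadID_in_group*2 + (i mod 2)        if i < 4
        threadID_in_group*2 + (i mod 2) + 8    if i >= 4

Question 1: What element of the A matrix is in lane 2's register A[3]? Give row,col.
lane 2: g=0 (2/4), t=2 (2%4)
i=3: r=0+8=8, c=2*2+1+0=5

8,5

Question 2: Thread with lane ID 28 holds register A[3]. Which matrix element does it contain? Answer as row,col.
15,1

28: gr=7,th=0
[3] (7+8,0*2+1+0) = (15,1)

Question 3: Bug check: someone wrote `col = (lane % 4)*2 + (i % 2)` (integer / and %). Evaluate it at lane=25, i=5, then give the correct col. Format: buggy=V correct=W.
buggy=3 correct=11

`(lane % 4)*2 + (i % 2)`[25,5]=>3
lane 25=>25/4=6, 25 mod 4=1
i=5  r:6+0=>6  c:2·1+1+8=>11
col: 3 vs 11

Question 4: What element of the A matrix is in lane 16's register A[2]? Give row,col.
12,0

16: G=4,T=0
[2] (4+8,0*2+0+0) = (12,0)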